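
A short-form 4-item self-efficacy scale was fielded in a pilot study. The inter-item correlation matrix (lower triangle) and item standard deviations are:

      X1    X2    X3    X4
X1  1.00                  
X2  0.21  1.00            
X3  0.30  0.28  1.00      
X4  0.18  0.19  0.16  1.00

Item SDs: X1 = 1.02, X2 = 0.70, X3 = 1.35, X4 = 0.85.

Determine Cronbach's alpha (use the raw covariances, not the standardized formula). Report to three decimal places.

α = 0.514

Σσ²ᵢ = 1.02² + 0.70² + 1.35² + 0.85² = 4.0754
Covariances σ_ij = r_ij · s_i · s_j:
  σ(X1,X2) = 0.21 × 1.02 × 0.70 = 0.1499
  σ(X1,X3) = 0.30 × 1.02 × 1.35 = 0.4131
  σ(X1,X4) = 0.18 × 1.02 × 0.85 = 0.1561
  σ(X2,X3) = 0.28 × 0.70 × 1.35 = 0.2646
  σ(X2,X4) = 0.19 × 0.70 × 0.85 = 0.1130
  σ(X3,X4) = 0.16 × 1.35 × 0.85 = 0.1836
σ²_T = Σσ²ᵢ + 2·Σσ_ij = 4.0754 + 2 × 1.2803 = 6.6360
α = (4/3)·(1 − 4.0754/6.6360) = 0.514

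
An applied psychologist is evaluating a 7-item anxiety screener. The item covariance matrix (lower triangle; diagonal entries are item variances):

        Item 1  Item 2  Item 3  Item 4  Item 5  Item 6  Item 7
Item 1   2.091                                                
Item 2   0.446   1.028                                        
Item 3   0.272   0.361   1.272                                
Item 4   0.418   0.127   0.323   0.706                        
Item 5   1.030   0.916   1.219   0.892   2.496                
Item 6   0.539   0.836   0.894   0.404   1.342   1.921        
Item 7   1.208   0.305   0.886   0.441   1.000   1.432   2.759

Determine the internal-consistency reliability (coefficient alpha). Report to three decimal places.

α = 0.833

Σσ²ᵢ = 2.091 + 1.028 + 1.272 + 0.706 + 2.496 + 1.921 + 2.759 = 12.273
Σ_{i<j} σ_ij = 15.291
σ²_total = 12.273 + 2 × 15.291 = 42.855
α = (k/(k−1))·(1 − Σσ²ᵢ/σ²_total) = (7/6)·(1 − 12.273/42.855) = 0.833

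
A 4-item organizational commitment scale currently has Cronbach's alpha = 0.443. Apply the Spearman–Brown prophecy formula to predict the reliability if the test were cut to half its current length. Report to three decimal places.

predicted reliability = 0.285

Length factor m = 1/2
α' = m·α / (1 − (1−m)·α)
   = 1/2 × 0.443 / (1 − (1 − 1/2) × 0.443)
   = 0.2215 / 0.7785 = 0.285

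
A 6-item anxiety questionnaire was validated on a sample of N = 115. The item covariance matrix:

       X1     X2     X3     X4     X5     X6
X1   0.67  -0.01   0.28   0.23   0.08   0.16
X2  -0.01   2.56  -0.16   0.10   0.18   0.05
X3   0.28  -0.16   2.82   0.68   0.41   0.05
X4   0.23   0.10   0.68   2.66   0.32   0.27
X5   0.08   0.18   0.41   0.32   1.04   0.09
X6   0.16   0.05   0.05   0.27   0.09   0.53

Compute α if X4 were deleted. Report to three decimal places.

Remaining items: X1, X2, X3, X5, X6 (k = 5).
sum of item variances = 0.67 + 2.56 + 2.82 + 1.04 + 0.53 = 7.62
σ²_total = 7.62 + 2 × 1.13 = 9.88
α (item deleted) = (5/4)·(1 − 7.62/9.88) = 0.286

α = 0.286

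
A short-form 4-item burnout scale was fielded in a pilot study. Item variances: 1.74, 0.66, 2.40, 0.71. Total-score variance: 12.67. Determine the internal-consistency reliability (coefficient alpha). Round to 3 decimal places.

α = 0.753

Σσ²ᵢ = 1.74 + 0.66 + 2.40 + 0.71 = 5.51
α = (k/(k−1))·(1 − Σσ²ᵢ/σ²_total) = (4/3)·(1 − 5.51/12.67) = 0.753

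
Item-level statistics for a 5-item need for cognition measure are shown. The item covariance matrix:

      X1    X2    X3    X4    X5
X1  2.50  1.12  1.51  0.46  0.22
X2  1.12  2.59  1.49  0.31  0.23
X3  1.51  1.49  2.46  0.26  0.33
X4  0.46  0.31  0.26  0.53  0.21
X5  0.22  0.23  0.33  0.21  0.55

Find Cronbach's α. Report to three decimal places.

Cronbach's α = 0.734

Σσ²ᵢ = 2.50 + 2.59 + 2.46 + 0.53 + 0.55 = 8.63
Sum of off-diagonal covariances = 6.14
total variance = 8.63 + 2 × 6.14 = 20.91
α = (k/(k−1))·(1 − Σσ²ᵢ/total variance) = (5/4)·(1 − 8.63/20.91) = 0.734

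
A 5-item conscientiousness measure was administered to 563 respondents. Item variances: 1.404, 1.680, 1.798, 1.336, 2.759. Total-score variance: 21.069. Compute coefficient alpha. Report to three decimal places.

coefficient alpha = 0.717

ΣVar(i) = 1.404 + 1.680 + 1.798 + 1.336 + 2.759 = 8.977
α = (k/(k−1))·(1 − ΣVar(i)/total variance) = (5/4)·(1 − 8.977/21.069) = 0.717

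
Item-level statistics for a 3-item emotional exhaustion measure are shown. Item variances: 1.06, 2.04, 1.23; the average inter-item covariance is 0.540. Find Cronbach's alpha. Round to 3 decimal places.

Cronbach's alpha = 0.642

Σσ²ᵢ = 1.06 + 2.04 + 1.23 = 4.33
Sum of the 3 distinct covariances = 3 × 0.540 = 1.620
σ²_total = Σσ²ᵢ + 2·Σcov = 4.33 + 2 × 1.620 = 7.570
α = (3/2)·(1 − 4.33/7.570) = 0.642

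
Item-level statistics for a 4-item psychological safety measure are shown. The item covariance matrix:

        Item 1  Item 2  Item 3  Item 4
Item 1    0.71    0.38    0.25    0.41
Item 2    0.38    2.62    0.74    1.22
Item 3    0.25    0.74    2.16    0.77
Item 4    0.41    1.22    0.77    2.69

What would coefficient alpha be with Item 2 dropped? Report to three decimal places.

α = 0.510

Remaining items: Item 1, Item 3, Item 4 (k = 3).
sum of item variances = 0.71 + 2.16 + 2.69 = 5.56
Var(T) = 5.56 + 2 × 1.43 = 8.42
α (item deleted) = (3/2)·(1 − 5.56/8.42) = 0.510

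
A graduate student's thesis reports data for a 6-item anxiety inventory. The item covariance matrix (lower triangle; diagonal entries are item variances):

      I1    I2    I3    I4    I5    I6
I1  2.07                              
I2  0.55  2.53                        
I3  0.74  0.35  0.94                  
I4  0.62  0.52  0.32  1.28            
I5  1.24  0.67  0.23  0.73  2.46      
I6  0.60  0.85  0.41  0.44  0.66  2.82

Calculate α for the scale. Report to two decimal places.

α = 0.72

Σσᵢ² = 2.07 + 2.53 + 0.94 + 1.28 + 2.46 + 2.82 = 12.10
Sum of off-diagonal covariances = 8.93
total variance = 12.10 + 2 × 8.93 = 29.96
α = (k/(k−1))·(1 − Σσᵢ²/total variance) = (6/5)·(1 − 12.10/29.96) = 0.72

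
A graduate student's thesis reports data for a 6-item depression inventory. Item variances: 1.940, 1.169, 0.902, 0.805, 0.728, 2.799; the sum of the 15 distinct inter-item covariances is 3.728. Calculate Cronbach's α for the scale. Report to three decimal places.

α = 0.566

Σσᵢ² = 1.940 + 1.169 + 0.902 + 0.805 + 0.728 + 2.799 = 8.343
Sum of distinct covariances = 3.728
σ²_T = Σσᵢ² + 2·Σcov = 8.343 + 2 × 3.728 = 15.799
α = (6/5)·(1 − 8.343/15.799) = 0.566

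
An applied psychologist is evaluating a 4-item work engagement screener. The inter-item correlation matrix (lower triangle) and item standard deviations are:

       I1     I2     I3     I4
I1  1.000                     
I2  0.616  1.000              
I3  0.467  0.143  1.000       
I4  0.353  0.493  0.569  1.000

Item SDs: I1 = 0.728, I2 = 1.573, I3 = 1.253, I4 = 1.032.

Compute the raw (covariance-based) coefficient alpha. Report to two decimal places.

Σσ²ᵢ = 0.728² + 1.573² + 1.253² + 1.032² = 5.6393
Covariances σ_ij = r_ij · s_i · s_j:
  σ(I1,I2) = 0.616 × 0.728 × 1.573 = 0.7054
  σ(I1,I3) = 0.467 × 0.728 × 1.253 = 0.4260
  σ(I1,I4) = 0.353 × 0.728 × 1.032 = 0.2652
  σ(I2,I3) = 0.143 × 1.573 × 1.253 = 0.2818
  σ(I2,I4) = 0.493 × 1.573 × 1.032 = 0.8003
  σ(I3,I4) = 0.569 × 1.253 × 1.032 = 0.7358
σ²_T = Σσ²ᵢ + 2·Σσ_ij = 5.6393 + 2 × 3.2145 = 12.0683
α = (4/3)·(1 − 5.6393/12.0683) = 0.71

α = 0.71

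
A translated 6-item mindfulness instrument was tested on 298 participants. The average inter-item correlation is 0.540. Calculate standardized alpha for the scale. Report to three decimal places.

Standardized α = k·r̄ / (1 + (k−1)·r̄) = 6 × 0.540 / (1 + 5 × 0.540)
  = 3.2400 / 3.7000 = 0.876

standardized alpha = 0.876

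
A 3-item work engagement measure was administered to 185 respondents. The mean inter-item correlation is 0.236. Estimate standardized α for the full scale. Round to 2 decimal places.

standardized α = 0.48

Standardized α = k·r̄ / (1 + (k−1)·r̄) = 3 × 0.236 / (1 + 2 × 0.236)
  = 0.7080 / 1.4720 = 0.48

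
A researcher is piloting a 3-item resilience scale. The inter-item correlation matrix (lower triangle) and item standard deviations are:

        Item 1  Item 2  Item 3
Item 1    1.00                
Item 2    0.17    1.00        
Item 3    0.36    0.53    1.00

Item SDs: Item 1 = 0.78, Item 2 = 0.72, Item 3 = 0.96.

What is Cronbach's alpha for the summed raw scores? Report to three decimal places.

α = 0.625

Σσ²ᵢ = 0.78² + 0.72² + 0.96² = 2.0484
Covariances σ_ij = r_ij · s_i · s_j:
  σ(Item 1,Item 2) = 0.17 × 0.78 × 0.72 = 0.0955
  σ(Item 1,Item 3) = 0.36 × 0.78 × 0.96 = 0.2696
  σ(Item 2,Item 3) = 0.53 × 0.72 × 0.96 = 0.3663
σ²_T = Σσ²ᵢ + 2·Σσ_ij = 2.0484 + 2 × 0.7314 = 3.5112
α = (3/2)·(1 − 2.0484/3.5112) = 0.625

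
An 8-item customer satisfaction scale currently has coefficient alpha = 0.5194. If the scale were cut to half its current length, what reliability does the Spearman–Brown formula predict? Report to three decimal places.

predicted reliability = 0.351

Length factor m = 1/2
α' = m·α / (1 − (1−m)·α)
   = 1/2 × 0.5194 / (1 − (1 − 1/2) × 0.5194)
   = 0.2597 / 0.7403 = 0.351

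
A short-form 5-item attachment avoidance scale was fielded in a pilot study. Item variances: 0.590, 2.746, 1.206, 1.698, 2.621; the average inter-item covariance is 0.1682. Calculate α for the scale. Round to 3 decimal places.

Σσᵢ² = 0.590 + 2.746 + 1.206 + 1.698 + 2.621 = 8.861
Sum of the 10 distinct covariances = 10 × 0.1682 = 1.6820
total variance = Σσᵢ² + 2·Σcov = 8.861 + 2 × 1.6820 = 12.2250
α = (5/4)·(1 − 8.861/12.2250) = 0.344

α = 0.344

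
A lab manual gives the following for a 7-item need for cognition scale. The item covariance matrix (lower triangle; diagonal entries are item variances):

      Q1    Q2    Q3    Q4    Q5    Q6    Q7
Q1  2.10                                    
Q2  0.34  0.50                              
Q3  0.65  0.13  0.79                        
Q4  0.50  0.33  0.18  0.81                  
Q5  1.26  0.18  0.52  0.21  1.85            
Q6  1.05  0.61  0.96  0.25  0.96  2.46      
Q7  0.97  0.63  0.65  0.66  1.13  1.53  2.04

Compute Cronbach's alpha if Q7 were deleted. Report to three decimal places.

Cronbach's alpha = 0.788

Remaining items: Q1, Q2, Q3, Q4, Q5, Q6 (k = 6).
sum of item variances = 2.10 + 0.50 + 0.79 + 0.81 + 1.85 + 2.46 = 8.51
total variance = 8.51 + 2 × 8.13 = 24.77
α (item deleted) = (6/5)·(1 − 8.51/24.77) = 0.788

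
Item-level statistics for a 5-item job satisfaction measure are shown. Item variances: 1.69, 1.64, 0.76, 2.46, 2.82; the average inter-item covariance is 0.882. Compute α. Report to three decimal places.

Σσᵢ² = 1.69 + 1.64 + 0.76 + 2.46 + 2.82 = 9.37
Sum of the 10 distinct covariances = 10 × 0.882 = 8.820
total variance = Σσᵢ² + 2·Σcov = 9.37 + 2 × 8.820 = 27.010
α = (5/4)·(1 − 9.37/27.010) = 0.816

α = 0.816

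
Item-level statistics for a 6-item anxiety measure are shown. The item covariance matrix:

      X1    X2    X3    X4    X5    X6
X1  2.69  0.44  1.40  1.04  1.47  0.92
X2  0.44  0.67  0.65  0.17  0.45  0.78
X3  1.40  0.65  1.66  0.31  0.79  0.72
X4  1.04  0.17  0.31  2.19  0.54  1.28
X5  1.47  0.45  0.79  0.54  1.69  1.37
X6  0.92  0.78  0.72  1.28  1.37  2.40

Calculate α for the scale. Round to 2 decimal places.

α = 0.82

Σσᵢ² = 2.69 + 0.67 + 1.66 + 2.19 + 1.69 + 2.40 = 11.30
Sum of off-diagonal covariances = 12.33
σ²_T = 11.30 + 2 × 12.33 = 35.96
α = (k/(k−1))·(1 − Σσᵢ²/σ²_T) = (6/5)·(1 − 11.30/35.96) = 0.82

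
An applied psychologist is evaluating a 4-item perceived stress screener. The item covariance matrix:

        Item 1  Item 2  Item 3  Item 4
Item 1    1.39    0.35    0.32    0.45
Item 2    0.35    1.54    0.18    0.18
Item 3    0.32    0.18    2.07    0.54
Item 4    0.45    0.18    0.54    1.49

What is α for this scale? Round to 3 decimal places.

Σσᵢ² = 1.39 + 1.54 + 2.07 + 1.49 = 6.49
Σ_{i<j} σ_ij = 2.02
total variance = 6.49 + 2 × 2.02 = 10.53
α = (k/(k−1))·(1 − Σσᵢ²/total variance) = (4/3)·(1 − 6.49/10.53) = 0.512

α = 0.512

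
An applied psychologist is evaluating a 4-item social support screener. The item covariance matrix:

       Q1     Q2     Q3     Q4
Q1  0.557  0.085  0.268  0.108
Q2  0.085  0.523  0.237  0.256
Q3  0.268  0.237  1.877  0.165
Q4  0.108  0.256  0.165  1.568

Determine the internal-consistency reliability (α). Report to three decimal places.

α = 0.441

sum of item variances = 0.557 + 0.523 + 1.877 + 1.568 = 4.525
Sum of off-diagonal covariances = 1.119
σ²_T = 4.525 + 2 × 1.119 = 6.763
α = (k/(k−1))·(1 − sum of item variances/σ²_T) = (4/3)·(1 − 4.525/6.763) = 0.441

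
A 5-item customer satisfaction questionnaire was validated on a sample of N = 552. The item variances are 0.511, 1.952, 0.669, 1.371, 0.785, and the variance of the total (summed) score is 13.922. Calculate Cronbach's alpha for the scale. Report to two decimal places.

Σσ²ᵢ = 0.511 + 1.952 + 0.669 + 1.371 + 0.785 = 5.288
α = (k/(k−1))·(1 − Σσ²ᵢ/total variance) = (5/4)·(1 − 5.288/13.922) = 0.78

Cronbach's alpha = 0.78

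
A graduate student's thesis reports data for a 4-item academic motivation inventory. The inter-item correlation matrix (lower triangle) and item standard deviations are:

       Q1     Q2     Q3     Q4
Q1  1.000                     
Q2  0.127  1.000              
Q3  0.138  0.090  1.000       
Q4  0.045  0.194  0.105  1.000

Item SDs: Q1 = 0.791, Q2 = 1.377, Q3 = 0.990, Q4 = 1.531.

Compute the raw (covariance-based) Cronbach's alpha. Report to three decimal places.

α = 0.338

Σσ²ᵢ = 0.791² + 1.377² + 0.990² + 1.531² = 5.8459
Covariances σ_ij = r_ij · s_i · s_j:
  σ(Q1,Q2) = 0.127 × 0.791 × 1.377 = 0.1383
  σ(Q1,Q3) = 0.138 × 0.791 × 0.990 = 0.1081
  σ(Q1,Q4) = 0.045 × 0.791 × 1.531 = 0.0545
  σ(Q2,Q3) = 0.090 × 1.377 × 0.990 = 0.1227
  σ(Q2,Q4) = 0.194 × 1.377 × 1.531 = 0.4090
  σ(Q3,Q4) = 0.105 × 0.990 × 1.531 = 0.1591
σ²_T = Σσ²ᵢ + 2·Σσ_ij = 5.8459 + 2 × 0.9917 = 7.8293
α = (4/3)·(1 − 5.8459/7.8293) = 0.338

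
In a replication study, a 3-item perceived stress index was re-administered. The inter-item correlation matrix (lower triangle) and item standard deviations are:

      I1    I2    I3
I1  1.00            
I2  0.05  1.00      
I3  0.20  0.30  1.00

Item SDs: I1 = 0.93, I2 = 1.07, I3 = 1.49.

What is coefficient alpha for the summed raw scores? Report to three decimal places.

Σσ²ᵢ = 0.93² + 1.07² + 1.49² = 4.2299
Covariances σ_ij = r_ij · s_i · s_j:
  σ(I1,I2) = 0.05 × 0.93 × 1.07 = 0.0498
  σ(I1,I3) = 0.20 × 0.93 × 1.49 = 0.2771
  σ(I2,I3) = 0.30 × 1.07 × 1.49 = 0.4783
σ²_T = Σσ²ᵢ + 2·Σσ_ij = 4.2299 + 2 × 0.8052 = 5.8403
α = (3/2)·(1 − 4.2299/5.8403) = 0.414

α = 0.414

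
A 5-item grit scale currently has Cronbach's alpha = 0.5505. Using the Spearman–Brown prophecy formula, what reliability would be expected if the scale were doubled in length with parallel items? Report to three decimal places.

predicted reliability = 0.710

Length factor m = 2
α' = m·α / (1 + (m−1)·α)
   = 2 × 0.5505 / (1 + (2 − 1) × 0.5505)
   = 1.1010 / 1.5505 = 0.710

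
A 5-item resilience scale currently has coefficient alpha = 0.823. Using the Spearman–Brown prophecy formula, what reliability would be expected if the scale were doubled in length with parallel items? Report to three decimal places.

Length factor m = 2
α' = m·α / (1 + (m−1)·α)
   = 2 × 0.823 / (1 + (2 − 1) × 0.823)
   = 1.6460 / 1.8230 = 0.903

predicted reliability = 0.903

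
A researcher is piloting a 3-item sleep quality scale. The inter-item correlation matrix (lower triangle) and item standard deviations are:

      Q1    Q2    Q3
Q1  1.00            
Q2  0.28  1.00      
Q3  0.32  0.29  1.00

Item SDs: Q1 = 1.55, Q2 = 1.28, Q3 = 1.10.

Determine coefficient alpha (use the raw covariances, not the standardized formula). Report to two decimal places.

Σσ²ᵢ = 1.55² + 1.28² + 1.10² = 5.2509
Covariances σ_ij = r_ij · s_i · s_j:
  σ(Q1,Q2) = 0.28 × 1.55 × 1.28 = 0.5555
  σ(Q1,Q3) = 0.32 × 1.55 × 1.10 = 0.5456
  σ(Q2,Q3) = 0.29 × 1.28 × 1.10 = 0.4083
σ²_T = Σσ²ᵢ + 2·Σσ_ij = 5.2509 + 2 × 1.5094 = 8.2697
α = (3/2)·(1 − 5.2509/8.2697) = 0.55

coefficient alpha = 0.55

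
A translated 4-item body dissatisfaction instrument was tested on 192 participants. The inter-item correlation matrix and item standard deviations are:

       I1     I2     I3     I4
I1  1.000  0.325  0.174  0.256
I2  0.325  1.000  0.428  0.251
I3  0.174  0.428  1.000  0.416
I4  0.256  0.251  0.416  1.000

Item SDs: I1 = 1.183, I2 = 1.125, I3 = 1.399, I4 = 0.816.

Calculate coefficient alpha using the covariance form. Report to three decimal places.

α = 0.627

Σσ²ᵢ = 1.183² + 1.125² + 1.399² + 0.816² = 5.2882
Covariances σ_ij = r_ij · s_i · s_j:
  σ(I1,I2) = 0.325 × 1.183 × 1.125 = 0.4325
  σ(I1,I3) = 0.174 × 1.183 × 1.399 = 0.2880
  σ(I1,I4) = 0.256 × 1.183 × 0.816 = 0.2471
  σ(I2,I3) = 0.428 × 1.125 × 1.399 = 0.6736
  σ(I2,I4) = 0.251 × 1.125 × 0.816 = 0.2304
  σ(I3,I4) = 0.416 × 1.399 × 0.816 = 0.4749
σ²_T = Σσ²ᵢ + 2·Σσ_ij = 5.2882 + 2 × 2.3465 = 9.9812
α = (4/3)·(1 − 5.2882/9.9812) = 0.627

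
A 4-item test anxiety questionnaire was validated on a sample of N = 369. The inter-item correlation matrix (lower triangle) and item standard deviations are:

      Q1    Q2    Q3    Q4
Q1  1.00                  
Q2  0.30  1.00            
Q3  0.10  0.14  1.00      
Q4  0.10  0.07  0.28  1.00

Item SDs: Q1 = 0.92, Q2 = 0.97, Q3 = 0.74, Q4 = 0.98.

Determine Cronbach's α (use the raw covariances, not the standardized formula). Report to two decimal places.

α = 0.43

Σσ²ᵢ = 0.92² + 0.97² + 0.74² + 0.98² = 3.2953
Covariances σ_ij = r_ij · s_i · s_j:
  σ(Q1,Q2) = 0.30 × 0.92 × 0.97 = 0.2677
  σ(Q1,Q3) = 0.10 × 0.92 × 0.74 = 0.0681
  σ(Q1,Q4) = 0.10 × 0.92 × 0.98 = 0.0902
  σ(Q2,Q3) = 0.14 × 0.97 × 0.74 = 0.1005
  σ(Q2,Q4) = 0.07 × 0.97 × 0.98 = 0.0665
  σ(Q3,Q4) = 0.28 × 0.74 × 0.98 = 0.2031
σ²_T = Σσ²ᵢ + 2·Σσ_ij = 3.2953 + 2 × 0.7961 = 4.8875
α = (4/3)·(1 − 3.2953/4.8875) = 0.43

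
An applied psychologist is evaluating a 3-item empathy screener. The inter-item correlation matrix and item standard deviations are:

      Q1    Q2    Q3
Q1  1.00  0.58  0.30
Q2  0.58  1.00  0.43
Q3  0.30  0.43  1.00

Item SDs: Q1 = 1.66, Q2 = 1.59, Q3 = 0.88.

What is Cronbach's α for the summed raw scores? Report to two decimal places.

Σσ²ᵢ = 1.66² + 1.59² + 0.88² = 6.0581
Covariances σ_ij = r_ij · s_i · s_j:
  σ(Q1,Q2) = 0.58 × 1.66 × 1.59 = 1.5309
  σ(Q1,Q3) = 0.30 × 1.66 × 0.88 = 0.4382
  σ(Q2,Q3) = 0.43 × 1.59 × 0.88 = 0.6017
σ²_T = Σσ²ᵢ + 2·Σσ_ij = 6.0581 + 2 × 2.5708 = 11.1997
α = (3/2)·(1 − 6.0581/11.1997) = 0.69

Cronbach's α = 0.69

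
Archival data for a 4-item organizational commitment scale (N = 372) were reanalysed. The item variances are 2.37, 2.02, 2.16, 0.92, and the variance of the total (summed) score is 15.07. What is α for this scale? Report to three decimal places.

α = 0.672

Σσᵢ² = 2.37 + 2.02 + 2.16 + 0.92 = 7.47
α = (k/(k−1))·(1 − Σσᵢ²/Var(T)) = (4/3)·(1 − 7.47/15.07) = 0.672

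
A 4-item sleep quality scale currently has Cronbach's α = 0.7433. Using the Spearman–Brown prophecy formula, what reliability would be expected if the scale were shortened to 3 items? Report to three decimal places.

predicted reliability = 0.685

Length factor m = 3/4 = 0.7500
α' = m·α / (1 − (1−m)·α)
   = 3/4 × 0.7433 / (1 − (1 − 3/4) × 0.7433)
   = 0.5575 / 0.8142 = 0.685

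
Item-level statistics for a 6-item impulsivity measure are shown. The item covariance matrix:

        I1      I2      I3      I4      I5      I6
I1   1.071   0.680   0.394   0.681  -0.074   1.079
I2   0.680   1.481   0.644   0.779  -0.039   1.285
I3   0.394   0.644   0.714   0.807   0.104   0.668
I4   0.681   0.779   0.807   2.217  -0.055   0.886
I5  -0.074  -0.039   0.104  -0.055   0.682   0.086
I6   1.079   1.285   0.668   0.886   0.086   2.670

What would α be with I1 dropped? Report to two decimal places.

Remaining items: I2, I3, I4, I5, I6 (k = 5).
ΣVar(i) = 1.481 + 0.714 + 2.217 + 0.682 + 2.670 = 7.764
total variance = 7.764 + 2 × 5.165 = 18.094
α (item deleted) = (5/4)·(1 − 7.764/18.094) = 0.71

α = 0.71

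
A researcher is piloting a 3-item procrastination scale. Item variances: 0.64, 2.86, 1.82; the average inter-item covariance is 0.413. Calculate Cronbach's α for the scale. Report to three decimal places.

Cronbach's α = 0.477

Σσ²ᵢ = 0.64 + 2.86 + 1.82 = 5.32
Sum of the 3 distinct covariances = 3 × 0.413 = 1.239
Var(T) = Σσ²ᵢ + 2·Σcov = 5.32 + 2 × 1.239 = 7.798
α = (3/2)·(1 − 5.32/7.798) = 0.477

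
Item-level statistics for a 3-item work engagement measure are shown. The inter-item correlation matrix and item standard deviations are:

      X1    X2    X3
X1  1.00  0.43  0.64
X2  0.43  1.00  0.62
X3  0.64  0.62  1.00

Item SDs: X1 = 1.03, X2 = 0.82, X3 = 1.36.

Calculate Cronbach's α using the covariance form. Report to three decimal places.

α = 0.782

Σσ²ᵢ = 1.03² + 0.82² + 1.36² = 3.5829
Covariances σ_ij = r_ij · s_i · s_j:
  σ(X1,X2) = 0.43 × 1.03 × 0.82 = 0.3632
  σ(X1,X3) = 0.64 × 1.03 × 1.36 = 0.8965
  σ(X2,X3) = 0.62 × 0.82 × 1.36 = 0.6914
σ²_T = Σσ²ᵢ + 2·Σσ_ij = 3.5829 + 2 × 1.9511 = 7.4851
α = (3/2)·(1 − 3.5829/7.4851) = 0.782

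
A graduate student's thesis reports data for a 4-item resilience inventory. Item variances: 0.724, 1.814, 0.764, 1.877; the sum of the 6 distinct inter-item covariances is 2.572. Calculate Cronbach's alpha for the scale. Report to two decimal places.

Cronbach's alpha = 0.66

Σσᵢ² = 0.724 + 1.814 + 0.764 + 1.877 = 5.179
Sum of distinct covariances = 2.572
Var(T) = Σσᵢ² + 2·Σcov = 5.179 + 2 × 2.572 = 10.323
α = (4/3)·(1 − 5.179/10.323) = 0.66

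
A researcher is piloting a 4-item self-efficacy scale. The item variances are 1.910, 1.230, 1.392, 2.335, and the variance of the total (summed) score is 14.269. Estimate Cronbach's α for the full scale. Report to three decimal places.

α = 0.692

ΣVar(i) = 1.910 + 1.230 + 1.392 + 2.335 = 6.867
α = (k/(k−1))·(1 − ΣVar(i)/σ²_T) = (4/3)·(1 − 6.867/14.269) = 0.692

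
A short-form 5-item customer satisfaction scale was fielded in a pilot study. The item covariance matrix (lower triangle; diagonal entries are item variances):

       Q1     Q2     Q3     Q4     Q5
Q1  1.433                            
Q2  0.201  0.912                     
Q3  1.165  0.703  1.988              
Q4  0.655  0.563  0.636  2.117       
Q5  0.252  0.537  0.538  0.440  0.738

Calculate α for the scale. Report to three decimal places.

α = 0.766

Σσᵢ² = 1.433 + 0.912 + 1.988 + 2.117 + 0.738 = 7.188
Sum of off-diagonal covariances = 5.690
σ²_total = 7.188 + 2 × 5.690 = 18.568
α = (k/(k−1))·(1 − Σσᵢ²/σ²_total) = (5/4)·(1 − 7.188/18.568) = 0.766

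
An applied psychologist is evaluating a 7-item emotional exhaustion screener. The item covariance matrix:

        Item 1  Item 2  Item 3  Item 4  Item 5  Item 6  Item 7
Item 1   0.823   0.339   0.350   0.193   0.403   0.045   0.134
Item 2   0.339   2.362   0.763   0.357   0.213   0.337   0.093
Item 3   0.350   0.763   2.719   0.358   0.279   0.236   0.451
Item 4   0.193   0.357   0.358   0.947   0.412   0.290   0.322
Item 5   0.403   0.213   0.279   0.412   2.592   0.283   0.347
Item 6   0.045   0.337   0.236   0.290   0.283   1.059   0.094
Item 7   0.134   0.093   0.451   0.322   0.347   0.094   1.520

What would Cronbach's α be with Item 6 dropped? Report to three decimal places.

α = 0.573

Remaining items: Item 1, Item 2, Item 3, Item 4, Item 5, Item 7 (k = 6).
Σσᵢ² = 0.823 + 2.362 + 2.719 + 0.947 + 2.592 + 1.520 = 10.963
σ²_total = 10.963 + 2 × 5.014 = 20.991
α (item deleted) = (6/5)·(1 − 10.963/20.991) = 0.573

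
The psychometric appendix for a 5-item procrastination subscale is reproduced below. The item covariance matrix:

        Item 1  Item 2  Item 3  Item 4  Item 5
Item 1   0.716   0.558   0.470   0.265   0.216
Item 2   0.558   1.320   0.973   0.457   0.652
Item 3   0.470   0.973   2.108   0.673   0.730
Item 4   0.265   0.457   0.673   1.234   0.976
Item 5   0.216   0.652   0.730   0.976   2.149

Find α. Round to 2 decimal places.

α = 0.77

Σσ²ᵢ = 0.716 + 1.320 + 2.108 + 1.234 + 2.149 = 7.527
Σ_{i<j} σ_ij = 5.970
total variance = 7.527 + 2 × 5.970 = 19.467
α = (k/(k−1))·(1 − Σσ²ᵢ/total variance) = (5/4)·(1 − 7.527/19.467) = 0.77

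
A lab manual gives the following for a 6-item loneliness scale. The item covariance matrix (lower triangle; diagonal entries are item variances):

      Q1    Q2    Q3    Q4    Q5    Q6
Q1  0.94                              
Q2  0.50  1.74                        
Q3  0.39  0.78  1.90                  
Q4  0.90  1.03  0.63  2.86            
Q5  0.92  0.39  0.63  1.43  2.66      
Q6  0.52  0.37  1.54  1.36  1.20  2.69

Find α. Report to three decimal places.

α = 0.796

sum of item variances = 0.94 + 1.74 + 1.90 + 2.86 + 2.66 + 2.69 = 12.79
Sum of the distinct covariances = 12.59
Var(T) = 12.79 + 2 × 12.59 = 37.97
α = (k/(k−1))·(1 − sum of item variances/Var(T)) = (6/5)·(1 − 12.79/37.97) = 0.796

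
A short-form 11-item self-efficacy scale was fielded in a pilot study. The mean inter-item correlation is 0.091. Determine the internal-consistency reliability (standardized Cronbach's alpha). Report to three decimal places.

standardized Cronbach's alpha = 0.524

Standardized α = k·r̄ / (1 + (k−1)·r̄) = 11 × 0.091 / (1 + 10 × 0.091)
  = 1.0010 / 1.9100 = 0.524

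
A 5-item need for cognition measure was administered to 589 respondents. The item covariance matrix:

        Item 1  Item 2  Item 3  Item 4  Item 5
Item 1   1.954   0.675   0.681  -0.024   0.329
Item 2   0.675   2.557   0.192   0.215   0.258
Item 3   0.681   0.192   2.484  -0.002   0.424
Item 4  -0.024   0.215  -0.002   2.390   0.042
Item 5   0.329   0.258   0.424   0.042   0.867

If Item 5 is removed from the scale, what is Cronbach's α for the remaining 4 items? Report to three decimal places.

Remaining items: Item 1, Item 2, Item 3, Item 4 (k = 4).
ΣVar(i) = 1.954 + 2.557 + 2.484 + 2.390 = 9.385
σ²_total = 9.385 + 2 × 1.737 = 12.859
α (item deleted) = (4/3)·(1 − 9.385/12.859) = 0.360

Cronbach's α = 0.360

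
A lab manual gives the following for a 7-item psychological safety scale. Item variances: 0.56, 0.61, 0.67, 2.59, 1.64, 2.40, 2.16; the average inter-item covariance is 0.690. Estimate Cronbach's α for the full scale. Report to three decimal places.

Σσᵢ² = 0.56 + 0.61 + 0.67 + 2.59 + 1.64 + 2.40 + 2.16 = 10.63
Sum of the 21 distinct covariances = 21 × 0.690 = 14.490
σ²_T = Σσᵢ² + 2·Σcov = 10.63 + 2 × 14.490 = 39.610
α = (7/6)·(1 − 10.63/39.610) = 0.854

Cronbach's α = 0.854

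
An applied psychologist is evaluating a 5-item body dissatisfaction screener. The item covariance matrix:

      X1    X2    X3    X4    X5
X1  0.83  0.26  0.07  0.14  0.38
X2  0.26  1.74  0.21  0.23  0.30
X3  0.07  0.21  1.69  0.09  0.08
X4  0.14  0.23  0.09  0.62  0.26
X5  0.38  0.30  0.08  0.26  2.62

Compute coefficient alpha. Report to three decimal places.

α = 0.438

sum of item variances = 0.83 + 1.74 + 1.69 + 0.62 + 2.62 = 7.50
Sum of the distinct covariances = 2.02
Var(T) = 7.50 + 2 × 2.02 = 11.54
α = (k/(k−1))·(1 − sum of item variances/Var(T)) = (5/4)·(1 − 7.50/11.54) = 0.438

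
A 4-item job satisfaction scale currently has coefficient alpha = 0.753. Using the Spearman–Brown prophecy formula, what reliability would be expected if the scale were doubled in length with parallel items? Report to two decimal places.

Length factor m = 2
α' = m·α / (1 + (m−1)·α)
   = 2 × 0.753 / (1 + (2 − 1) × 0.753)
   = 1.5060 / 1.7530 = 0.86

predicted reliability = 0.86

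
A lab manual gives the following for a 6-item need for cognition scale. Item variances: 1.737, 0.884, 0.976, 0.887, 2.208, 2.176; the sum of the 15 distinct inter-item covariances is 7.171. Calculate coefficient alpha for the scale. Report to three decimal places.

α = 0.742

Σσᵢ² = 1.737 + 0.884 + 0.976 + 0.887 + 2.208 + 2.176 = 8.868
Sum of distinct covariances = 7.171
Var(T) = Σσᵢ² + 2·Σcov = 8.868 + 2 × 7.171 = 23.210
α = (6/5)·(1 − 8.868/23.210) = 0.742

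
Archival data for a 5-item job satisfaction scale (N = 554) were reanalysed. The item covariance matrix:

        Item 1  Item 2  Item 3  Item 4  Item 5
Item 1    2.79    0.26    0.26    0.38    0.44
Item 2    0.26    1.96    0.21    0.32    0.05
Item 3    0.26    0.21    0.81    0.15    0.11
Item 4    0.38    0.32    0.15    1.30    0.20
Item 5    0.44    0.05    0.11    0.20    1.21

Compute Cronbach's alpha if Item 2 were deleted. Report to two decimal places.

α = 0.45

Remaining items: Item 1, Item 3, Item 4, Item 5 (k = 4).
Σσᵢ² = 2.79 + 0.81 + 1.30 + 1.21 = 6.11
σ²_T = 6.11 + 2 × 1.54 = 9.19
α (item deleted) = (4/3)·(1 − 6.11/9.19) = 0.45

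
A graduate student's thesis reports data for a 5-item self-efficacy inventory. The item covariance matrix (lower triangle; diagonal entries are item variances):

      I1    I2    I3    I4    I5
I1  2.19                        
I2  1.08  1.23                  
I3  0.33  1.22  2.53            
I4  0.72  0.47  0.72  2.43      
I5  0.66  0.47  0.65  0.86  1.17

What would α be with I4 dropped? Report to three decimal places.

α = 0.738

Remaining items: I1, I2, I3, I5 (k = 4).
sum of item variances = 2.19 + 1.23 + 2.53 + 1.17 = 7.12
σ²_total = 7.12 + 2 × 4.41 = 15.94
α (item deleted) = (4/3)·(1 − 7.12/15.94) = 0.738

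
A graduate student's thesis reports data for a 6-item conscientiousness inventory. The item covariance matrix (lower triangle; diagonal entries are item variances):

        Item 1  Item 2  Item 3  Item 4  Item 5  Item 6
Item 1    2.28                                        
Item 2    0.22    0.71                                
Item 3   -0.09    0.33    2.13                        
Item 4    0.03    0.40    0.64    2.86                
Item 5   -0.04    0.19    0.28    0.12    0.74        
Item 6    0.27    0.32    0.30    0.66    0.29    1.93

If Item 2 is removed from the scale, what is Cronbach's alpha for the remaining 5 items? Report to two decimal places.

Cronbach's alpha = 0.41

Remaining items: Item 1, Item 3, Item 4, Item 5, Item 6 (k = 5).
sum of item variances = 2.28 + 2.13 + 2.86 + 0.74 + 1.93 = 9.94
Var(T) = 9.94 + 2 × 2.46 = 14.86
α (item deleted) = (5/4)·(1 − 9.94/14.86) = 0.41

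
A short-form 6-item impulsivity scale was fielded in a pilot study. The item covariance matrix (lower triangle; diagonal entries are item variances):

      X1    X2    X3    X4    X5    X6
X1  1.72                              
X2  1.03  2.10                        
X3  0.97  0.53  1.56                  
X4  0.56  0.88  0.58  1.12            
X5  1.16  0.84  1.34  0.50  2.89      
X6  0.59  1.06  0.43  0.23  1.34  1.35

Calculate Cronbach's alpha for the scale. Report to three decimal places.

Cronbach's alpha = 0.830

Σσ²ᵢ = 1.72 + 2.10 + 1.56 + 1.12 + 2.89 + 1.35 = 10.74
Sum of the distinct covariances = 12.04
σ²_T = 10.74 + 2 × 12.04 = 34.82
α = (k/(k−1))·(1 − Σσ²ᵢ/σ²_T) = (6/5)·(1 − 10.74/34.82) = 0.830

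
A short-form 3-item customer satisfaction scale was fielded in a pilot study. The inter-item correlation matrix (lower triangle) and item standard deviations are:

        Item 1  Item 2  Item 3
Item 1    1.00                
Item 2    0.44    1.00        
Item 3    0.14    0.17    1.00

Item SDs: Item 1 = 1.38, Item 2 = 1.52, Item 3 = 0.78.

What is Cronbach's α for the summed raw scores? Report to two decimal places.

Cronbach's α = 0.52

Σσ²ᵢ = 1.38² + 1.52² + 0.78² = 4.8232
Covariances σ_ij = r_ij · s_i · s_j:
  σ(Item 1,Item 2) = 0.44 × 1.38 × 1.52 = 0.9229
  σ(Item 1,Item 3) = 0.14 × 1.38 × 0.78 = 0.1507
  σ(Item 2,Item 3) = 0.17 × 1.52 × 0.78 = 0.2016
σ²_T = Σσ²ᵢ + 2·Σσ_ij = 4.8232 + 2 × 1.2752 = 7.3736
α = (3/2)·(1 − 4.8232/7.3736) = 0.52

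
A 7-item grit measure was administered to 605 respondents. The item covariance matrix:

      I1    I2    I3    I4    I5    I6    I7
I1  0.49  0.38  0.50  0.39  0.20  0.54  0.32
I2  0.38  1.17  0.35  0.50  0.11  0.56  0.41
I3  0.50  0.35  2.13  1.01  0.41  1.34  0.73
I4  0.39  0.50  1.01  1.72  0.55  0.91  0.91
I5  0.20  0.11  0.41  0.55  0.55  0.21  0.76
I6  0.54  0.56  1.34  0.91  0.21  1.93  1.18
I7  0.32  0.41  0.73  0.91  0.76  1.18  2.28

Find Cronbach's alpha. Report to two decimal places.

Cronbach's alpha = 0.82

Σσ²ᵢ = 0.49 + 1.17 + 2.13 + 1.72 + 0.55 + 1.93 + 2.28 = 10.27
Σ_{i<j} σ_ij = 12.27
total variance = 10.27 + 2 × 12.27 = 34.81
α = (k/(k−1))·(1 − Σσ²ᵢ/total variance) = (7/6)·(1 − 10.27/34.81) = 0.82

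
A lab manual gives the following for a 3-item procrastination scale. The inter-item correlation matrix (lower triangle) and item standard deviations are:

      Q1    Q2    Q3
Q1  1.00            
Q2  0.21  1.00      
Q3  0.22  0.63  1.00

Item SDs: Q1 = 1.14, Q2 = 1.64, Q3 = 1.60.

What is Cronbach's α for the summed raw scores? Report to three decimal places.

Σσ²ᵢ = 1.14² + 1.64² + 1.60² = 6.5492
Covariances σ_ij = r_ij · s_i · s_j:
  σ(Q1,Q2) = 0.21 × 1.14 × 1.64 = 0.3926
  σ(Q1,Q3) = 0.22 × 1.14 × 1.60 = 0.4013
  σ(Q2,Q3) = 0.63 × 1.64 × 1.60 = 1.6531
σ²_T = Σσ²ᵢ + 2·Σσ_ij = 6.5492 + 2 × 2.4470 = 11.4432
α = (3/2)·(1 − 6.5492/11.4432) = 0.642

Cronbach's α = 0.642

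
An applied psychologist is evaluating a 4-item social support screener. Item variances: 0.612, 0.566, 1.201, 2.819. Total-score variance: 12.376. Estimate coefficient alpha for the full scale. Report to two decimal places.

ΣVar(i) = 0.612 + 0.566 + 1.201 + 2.819 = 5.198
α = (k/(k−1))·(1 − ΣVar(i)/σ²_T) = (4/3)·(1 − 5.198/12.376) = 0.77

α = 0.77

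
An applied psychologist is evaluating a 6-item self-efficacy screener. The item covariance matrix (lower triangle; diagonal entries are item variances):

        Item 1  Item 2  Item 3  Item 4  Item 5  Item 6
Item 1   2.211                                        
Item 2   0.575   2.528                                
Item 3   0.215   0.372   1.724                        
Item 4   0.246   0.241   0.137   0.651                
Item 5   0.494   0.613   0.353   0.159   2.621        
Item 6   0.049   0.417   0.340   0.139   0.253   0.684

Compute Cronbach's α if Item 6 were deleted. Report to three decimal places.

Cronbach's α = 0.515

Remaining items: Item 1, Item 2, Item 3, Item 4, Item 5 (k = 5).
sum of item variances = 2.211 + 2.528 + 1.724 + 0.651 + 2.621 = 9.735
Var(T) = 9.735 + 2 × 3.405 = 16.545
α (item deleted) = (5/4)·(1 − 9.735/16.545) = 0.515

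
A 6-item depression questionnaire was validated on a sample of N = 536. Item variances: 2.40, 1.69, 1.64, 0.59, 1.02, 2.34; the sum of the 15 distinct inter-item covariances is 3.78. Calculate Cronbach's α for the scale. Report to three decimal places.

α = 0.526

Σσᵢ² = 2.40 + 1.69 + 1.64 + 0.59 + 1.02 + 2.34 = 9.68
Sum of distinct covariances = 3.78
total variance = Σσᵢ² + 2·Σcov = 9.68 + 2 × 3.78 = 17.24
α = (6/5)·(1 − 9.68/17.24) = 0.526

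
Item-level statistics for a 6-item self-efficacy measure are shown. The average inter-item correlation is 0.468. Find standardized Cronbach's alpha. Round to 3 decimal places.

standardized Cronbach's alpha = 0.841

Standardized α = k·r̄ / (1 + (k−1)·r̄) = 6 × 0.468 / (1 + 5 × 0.468)
  = 2.8080 / 3.3400 = 0.841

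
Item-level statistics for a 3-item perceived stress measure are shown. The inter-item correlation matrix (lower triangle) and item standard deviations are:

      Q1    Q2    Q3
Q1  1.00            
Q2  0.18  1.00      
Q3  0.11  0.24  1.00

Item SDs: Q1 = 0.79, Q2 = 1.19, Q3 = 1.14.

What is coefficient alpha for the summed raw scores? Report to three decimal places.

Σσ²ᵢ = 0.79² + 1.19² + 1.14² = 3.3398
Covariances σ_ij = r_ij · s_i · s_j:
  σ(Q1,Q2) = 0.18 × 0.79 × 1.19 = 0.1692
  σ(Q1,Q3) = 0.11 × 0.79 × 1.14 = 0.0991
  σ(Q2,Q3) = 0.24 × 1.19 × 1.14 = 0.3256
σ²_T = Σσ²ᵢ + 2·Σσ_ij = 3.3398 + 2 × 0.5939 = 4.5276
α = (3/2)·(1 − 3.3398/4.5276) = 0.394

coefficient alpha = 0.394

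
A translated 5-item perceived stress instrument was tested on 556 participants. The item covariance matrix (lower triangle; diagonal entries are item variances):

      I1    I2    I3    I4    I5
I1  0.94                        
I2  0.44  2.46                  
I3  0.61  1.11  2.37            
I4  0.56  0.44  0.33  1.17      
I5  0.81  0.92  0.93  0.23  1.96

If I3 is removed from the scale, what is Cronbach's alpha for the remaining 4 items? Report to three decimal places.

α = 0.680

Remaining items: I1, I2, I4, I5 (k = 4).
ΣVar(i) = 0.94 + 2.46 + 1.17 + 1.96 = 6.53
σ²_total = 6.53 + 2 × 3.40 = 13.33
α (item deleted) = (4/3)·(1 − 6.53/13.33) = 0.680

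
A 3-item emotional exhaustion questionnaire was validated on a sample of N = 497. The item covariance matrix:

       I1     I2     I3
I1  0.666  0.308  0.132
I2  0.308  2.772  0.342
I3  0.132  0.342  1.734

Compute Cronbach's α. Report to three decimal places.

α = 0.348

ΣVar(i) = 0.666 + 2.772 + 1.734 = 5.172
Sum of the distinct covariances = 0.782
σ²_total = 5.172 + 2 × 0.782 = 6.736
α = (k/(k−1))·(1 − ΣVar(i)/σ²_total) = (3/2)·(1 − 5.172/6.736) = 0.348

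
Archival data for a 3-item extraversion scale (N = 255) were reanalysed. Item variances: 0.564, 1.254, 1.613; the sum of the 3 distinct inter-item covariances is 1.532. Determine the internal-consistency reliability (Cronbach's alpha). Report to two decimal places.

Σσ²ᵢ = 0.564 + 1.254 + 1.613 = 3.431
Sum of distinct covariances = 1.532
total variance = Σσ²ᵢ + 2·Σcov = 3.431 + 2 × 1.532 = 6.495
α = (3/2)·(1 − 3.431/6.495) = 0.71

α = 0.71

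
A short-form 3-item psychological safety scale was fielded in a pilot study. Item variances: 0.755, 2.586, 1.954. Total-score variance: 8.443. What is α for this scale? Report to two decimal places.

Σσ²ᵢ = 0.755 + 2.586 + 1.954 = 5.295
α = (k/(k−1))·(1 − Σσ²ᵢ/total variance) = (3/2)·(1 − 5.295/8.443) = 0.56

α = 0.56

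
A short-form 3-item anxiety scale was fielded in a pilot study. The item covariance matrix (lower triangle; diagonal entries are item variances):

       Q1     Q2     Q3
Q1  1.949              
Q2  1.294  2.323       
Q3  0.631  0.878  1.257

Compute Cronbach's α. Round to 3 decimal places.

Cronbach's α = 0.755

Σσ²ᵢ = 1.949 + 2.323 + 1.257 = 5.529
Sum of off-diagonal covariances = 2.803
Var(T) = 5.529 + 2 × 2.803 = 11.135
α = (k/(k−1))·(1 − Σσ²ᵢ/Var(T)) = (3/2)·(1 − 5.529/11.135) = 0.755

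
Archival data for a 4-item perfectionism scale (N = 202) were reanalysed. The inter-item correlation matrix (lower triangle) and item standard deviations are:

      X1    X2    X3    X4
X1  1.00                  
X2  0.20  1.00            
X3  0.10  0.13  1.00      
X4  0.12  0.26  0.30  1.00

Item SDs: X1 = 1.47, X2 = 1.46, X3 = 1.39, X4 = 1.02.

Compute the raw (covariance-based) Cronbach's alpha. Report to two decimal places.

α = 0.46

Σσ²ᵢ = 1.47² + 1.46² + 1.39² + 1.02² = 7.2650
Covariances σ_ij = r_ij · s_i · s_j:
  σ(X1,X2) = 0.20 × 1.47 × 1.46 = 0.4292
  σ(X1,X3) = 0.10 × 1.47 × 1.39 = 0.2043
  σ(X1,X4) = 0.12 × 1.47 × 1.02 = 0.1799
  σ(X2,X3) = 0.13 × 1.46 × 1.39 = 0.2638
  σ(X2,X4) = 0.26 × 1.46 × 1.02 = 0.3872
  σ(X3,X4) = 0.30 × 1.39 × 1.02 = 0.4253
σ²_T = Σσ²ᵢ + 2·Σσ_ij = 7.2650 + 2 × 1.8897 = 11.0444
α = (4/3)·(1 − 7.2650/11.0444) = 0.46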